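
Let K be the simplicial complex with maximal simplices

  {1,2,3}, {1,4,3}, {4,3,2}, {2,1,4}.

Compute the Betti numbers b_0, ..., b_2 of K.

b_0 = 1, b_1 = 0, b_2 = 1.

Fix the vertex order 1 < 2 < 3 < 4 and write every simplex with vertices in increasing order. Then dim K = 2 and the simplices of K are:

  0-simplices (4): [1], [2], [3], [4]
  1-simplices (6): [1,2], [1,3], [1,4], [2,3], [2,4], [3,4]
  2-simplices (4): [1,2,3], [1,2,4], [1,3,4], [2,3,4]

Hence C_0 ≅ Z^4, C_1 ≅ Z^6, C_2 ≅ Z^4.

The boundary map ∂_1: C_1 → C_0 maps an edge to its endpoints' difference, ∂[p,q] = q − p. For instance
  ∂[2,4] = [4] − [2].
As a 4×6 matrix over Z this has rank 3, with invariant factors (1,1,1).

∂_2: C_2 → C_1 acts by ∂[p,q,r] = [q,r] − [p,r] + [p,q]. For instance
  ∂[2,3,4] = [3,4] − [2,4] + [2,3],
  ∂[1,2,3] = [2,3] − [1,3] + [1,2].
The resulting 6×4 matrix has rank 3, and its Smith normal form has invariant factors (1,1,1).

Now H_k = ker ∂_k / im ∂_{k+1}, so:

  H_0: rank C_0 − rank ∂_1 = 4 − 3 = 1, and the invariant factors of ∂_1 are all 1, so H_0 ≅ Z.
  H_1: rank ker ∂_1 − rank ∂_2 = (6 − 3) − 3 = 0, and the invariant factors of ∂_2 are all 1, so H_1 ≅ 0.
  H_2: rank ker ∂_2 − rank ∂_3 = (4 − 3) − 0 = 1, and there is no ∂_3, so H_2 ≅ Z.

Hence the Betti numbers are b_0 = 1, b_1 = 0, b_2 = 1.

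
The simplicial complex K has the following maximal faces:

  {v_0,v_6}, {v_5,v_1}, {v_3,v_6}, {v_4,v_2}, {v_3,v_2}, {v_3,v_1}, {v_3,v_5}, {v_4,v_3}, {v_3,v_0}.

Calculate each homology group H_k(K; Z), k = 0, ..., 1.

H_0 = Z,  H_1 = Z^3.

Fix the vertex order v_0 < v_1 < v_2 < v_3 < v_4 < v_5 < v_6 and write every simplex with vertices in increasing order. Then dim K = 1 and the simplices of K are:

  0-simplices (7): [v_0], [v_1], [v_2], [v_3], [v_4], [v_5], [v_6]
  1-simplices (9): [v_0,v_3], [v_0,v_6], [v_1,v_3], [v_1,v_5], [v_2,v_3], [v_2,v_4], [v_3,v_4], [v_3,v_5], [v_3,v_6]

so the chain groups are C_0 ≅ Z^7, C_1 ≅ Z^9.

∂_1: C_1 → C_0 maps an edge to its endpoints' difference, ∂[p,q] = q − p.
As a 7×9 matrix over Z this has rank 6, with invariant factors (1,1,1,1,1,1).

Reading off H_k = ker ∂_k / im ∂_{k+1}:

  H_0: rank C_0 − rank ∂_1 = 7 − 6 = 1, and the invariant factors of ∂_1 are all 1, so H_0 ≅ Z.
  H_1: rank ker ∂_1 − rank ∂_2 = (9 − 6) − 0 = 3, and there is no ∂_2, so H_1 ≅ Z^3.

As a check, the Euler characteristic is 7 − 9 = -2, which agrees with 1 − 3 = -2.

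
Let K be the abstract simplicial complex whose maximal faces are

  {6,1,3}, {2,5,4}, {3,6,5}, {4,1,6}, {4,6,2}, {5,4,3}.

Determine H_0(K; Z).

H_0 ≅ Z.

K has 6 vertices, 12 edges, 6 triangles.
rank ∂_0 = 0, rank ∂_1 = 5 ⇒ b_0 = 6 − 0 − 5 = 1; all invariant factors of ∂_1 are 1 so no torsion. So H_0 ≅ Z.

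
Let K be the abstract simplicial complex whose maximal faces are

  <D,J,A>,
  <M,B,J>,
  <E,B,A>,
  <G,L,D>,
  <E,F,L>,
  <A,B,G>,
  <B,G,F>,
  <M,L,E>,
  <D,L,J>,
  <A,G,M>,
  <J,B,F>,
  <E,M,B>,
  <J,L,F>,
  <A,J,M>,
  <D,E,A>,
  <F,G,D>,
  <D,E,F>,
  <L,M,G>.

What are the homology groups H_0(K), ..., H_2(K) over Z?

H_0 ≅ Z,  H_1 ≅ Z ⊕ Z/2Z,  H_2 = 0.

Take the total order A < B < D < E < F < G < J < L < M on the vertex set. Then K (dimension 2) consists of the simplices:

  0-simplices (9): A, B, D, E, F, G, J, L, M
  1-simplices (27): AB, AD, AE, AG, AJ, AM, BE, BF, BG, BJ, BM, DE, DF, DG, DJ, DL, EF, EL, EM, FG, FJ, FL, GL, GM, JL, JM, LM
  2-simplices (18): ABE, ABG, ADE, ADJ, AGM, AJM, BEM, BFG, BFJ, BJM, DEF, DFG, DGL, DJL, EFL, ELM, FJL, GLM

so the chain groups are C_0 ≅ Z^9, C_1 ≅ Z^27, C_2 ≅ Z^18.

The boundary map ∂_1: C_1 → C_0 maps an edge to its endpoints' difference, ∂[p,q] = q − p.
The resulting 9×27 matrix has rank 8, and its Smith normal form has invariant factors (1,1,1,1,1,1,1,1).

∂_2: C_2 → C_1 acts by ∂[p,q,r] = [q,r] − [p,r] + [p,q]. For instance
  ∂BFG = FG − BG + BF,
  ∂ADJ = DJ − AJ + AD.
The 27×18 boundary matrix has rank 18 and Smith normal form diag(1,1,1,1,1,1,1,1,1,1,1,1,1,1,1,1,1,2).

From H_k ≅ ker(∂_k) / im(∂_{k+1}) we obtain:

  H_0: rank C_0 − rank ∂_1 = 9 − 8 = 1, and the invariant factors of ∂_1 are all 1, so H_0 = Z.
  H_1: rank ker ∂_1 − rank ∂_2 = (27 − 8) − 18 = 1, and ∂_2 has invariant factor 2 > 1, so H_1 = Z ⊕ Z/2Z.
  H_2: rank ker ∂_2 − rank ∂_3 = (18 − 18) − 0 = 0, and there is no ∂_3, so H_2 = 0.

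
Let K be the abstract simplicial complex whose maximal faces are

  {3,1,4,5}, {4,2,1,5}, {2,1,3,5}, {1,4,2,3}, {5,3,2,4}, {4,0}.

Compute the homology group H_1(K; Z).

H_1 = 0.

Take the total order 0 < 1 < 2 < 3 < 4 < 5 on the vertex set. Then K (dimension 3) consists of the simplices:

  0-simplices (6): [0], [1], [2], [3], [4], [5]
  1-simplices (11): [0,4], [1,2], [1,3], [1,4], [1,5], [2,3], [2,4], [2,5], [3,4], [3,5], [4,5]
  2-simplices (10): [1,2,3], [1,2,4], [1,2,5], [1,3,4], [1,3,5], [1,4,5], [2,3,4], [2,3,5], [2,4,5], [3,4,5]
  3-simplices (5): [1,2,3,4], [1,2,3,5], [1,2,4,5], [1,3,4,5], [2,3,4,5]

Hence C_0 ≅ Z^6, C_1 ≅ Z^11, C_2 ≅ Z^10, C_3 ≅ Z^5.

The boundary map ∂_1: C_1 → C_0 maps an edge to its endpoints' difference, ∂[p,q] = q − p. For instance
  ∂[2,3] = [3] − [2].
As a 6×11 matrix over Z this has rank 5, with invariant factors (1,1,1,1,1).

Boundary ∂_2: C_2 → C_1 maps a triangle to the signed sum of its edges. For instance
  ∂[1,2,5] = [2,5] − [1,5] + [1,2],
  ∂[1,4,5] = [4,5] − [1,5] + [1,4].
The 11×10 boundary matrix has rank 6 and Smith normal form diag(1,1,1,1,1,1).

The boundary map ∂_3: C_3 → C_2 sends each 3-simplex σ to the alternating sum Σ_i (−1)^i (σ with its i-th vertex removed). For instance
  ∂[1,2,4,5] = [2,4,5] − [1,4,5] + [1,2,5] − [1,2,4],
  ∂[1,2,3,5] = [2,3,5] − [1,3,5] + [1,2,5] − [1,2,3].
The 10×5 boundary matrix has rank 4 and Smith normal form diag(1,1,1,1).

From H_k ≅ ker(∂_k) / im(∂_{k+1}) we obtain:

  H_1: rank ker ∂_1 − rank ∂_2 = (11 − 5) − 6 = 0, and the invariant factors of ∂_2 are all 1, so H_1 ≅ 0.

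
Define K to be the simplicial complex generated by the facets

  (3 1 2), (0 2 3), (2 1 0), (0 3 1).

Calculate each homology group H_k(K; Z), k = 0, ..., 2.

Fix the vertex order 0 < 1 < 2 < 3 and write every simplex with vertices in increasing order. Then dim K = 2 and the simplices of K are:

  0-simplices (4): [0], [1], [2], [3]
  1-simplices (6): [0,1], [0,2], [0,3], [1,2], [1,3], [2,3]
  2-simplices (4): [0,1,2], [0,1,3], [0,2,3], [1,2,3]

giving chain groups C_0 ≅ Z^4, C_1 ≅ Z^6, C_2 ≅ Z^4.

Boundary ∂_1: C_1 → C_0 maps an edge to its endpoints' difference, ∂[p,q] = q − p.
As a 4×6 matrix over Z this has rank 3, with invariant factors (1,1,1).

Boundary ∂_2: C_2 → C_1 acts by ∂[p,q,r] = [q,r] − [p,r] + [p,q]. For instance
  ∂[1,2,3] = [2,3] − [1,3] + [1,2],
  ∂[0,1,3] = [1,3] − [0,3] + [0,1].
This gives a 6×4 integer matrix of rank 3; reducing to Smith normal form yields diagonal entries (1,1,1).

From H_k ≅ ker(∂_k) / im(∂_{k+1}) we obtain:

  H_0: rank C_0 − rank ∂_1 = 4 − 3 = 1, and the invariant factors of ∂_1 are all 1, so H_0 ≅ Z.
  H_1: rank ker ∂_1 − rank ∂_2 = (6 − 3) − 3 = 0, and the invariant factors of ∂_2 are all 1, so H_1 ≅ 0.
  H_2: rank ker ∂_2 − rank ∂_3 = (4 − 3) − 0 = 1, and there is no ∂_3, so H_2 ≅ Z.

H_0 = Z,  H_1 = 0,  H_2 = Z.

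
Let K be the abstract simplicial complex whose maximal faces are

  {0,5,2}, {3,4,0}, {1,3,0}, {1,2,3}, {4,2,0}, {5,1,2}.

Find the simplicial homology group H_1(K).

Take the total order 0 < 1 < 2 < 3 < 4 < 5 on the vertex set. Then K (dimension 2) consists of the simplices:

  0-simplices (6): [0], [1], [2], [3], [4], [5]
  1-simplices (12): [0,1], [0,2], [0,3], [0,4], [0,5], [1,2], [1,3], [1,5], [2,3], [2,4], [2,5], [3,4]
  2-simplices (6): [0,1,3], [0,2,4], [0,2,5], [0,3,4], [1,2,3], [1,2,5]

giving chain groups C_0 ≅ Z^6, C_1 ≅ Z^12, C_2 ≅ Z^6.

Boundary ∂_1: C_1 → C_0 is given by ∂[p,q] = [q] − [p]. For instance
  ∂[1,3] = [3] − [1].
This gives a 6×12 integer matrix of rank 5; reducing to Smith normal form yields diagonal entries (1,1,1,1,1).

Boundary ∂_2: C_2 → C_1 sends each 2-simplex [p,q,r] to [q,r] − [p,r] + [p,q]. For instance
  ∂[0,2,5] = [2,5] − [0,5] + [0,2],
  ∂[0,1,3] = [1,3] − [0,3] + [0,1].
The 12×6 boundary matrix has rank 6 and Smith normal form diag(1,1,1,1,1,1).

Now H_k = ker ∂_k / im ∂_{k+1}, so:

  H_1: rank ker ∂_1 − rank ∂_2 = (12 − 5) − 6 = 1, and the invariant factors of ∂_2 are all 1, so H_1 = Z.

H_1 = Z.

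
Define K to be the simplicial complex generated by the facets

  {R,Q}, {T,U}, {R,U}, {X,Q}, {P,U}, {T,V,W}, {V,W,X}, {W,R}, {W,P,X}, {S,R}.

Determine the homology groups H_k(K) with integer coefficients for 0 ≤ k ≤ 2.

Order the vertices as P < Q < R < S < T < U < V < W < X. Listing each simplex with vertices in this order, K has dimension 2 with simplices:

  0-simplices (9): P, Q, R, S, T, U, V, W, X
  1-simplices (14): PU, PW, PX, QR, QX, RS, RU, RW, TU, TV, TW, VW, VX, WX
  2-simplices (3): PWX, TVW, VWX

Hence C_0 ≅ Z^9, C_1 ≅ Z^14, C_2 ≅ Z^3.

Boundary ∂_1: C_1 → C_0 maps an edge to its endpoints' difference, ∂[p,q] = q − p. For instance
  ∂PW = W − P.
As a 9×14 matrix over Z this has rank 8, with invariant factors (1,1,1,1,1,1,1,1).

Boundary ∂_2: C_2 → C_1 acts by ∂[p,q,r] = [q,r] − [p,r] + [p,q]. For instance
  ∂TVW = VW − TW + TV,
  ∂PWX = WX − PX + PW.
As a 14×3 matrix over Z this has rank 3, with invariant factors (1,1,1).

From H_k ≅ ker(∂_k) / im(∂_{k+1}) we obtain:

  H_0: rank C_0 − rank ∂_1 = 9 − 8 = 1, and the invariant factors of ∂_1 are all 1, so H_0 ≅ Z.
  H_1: rank ker ∂_1 − rank ∂_2 = (14 − 8) − 3 = 3, and the invariant factors of ∂_2 are all 1, so H_1 ≅ Z^3.
  H_2: rank ker ∂_2 − rank ∂_3 = (3 − 3) − 0 = 0, and there is no ∂_3, so H_2 ≅ 0.

H_0 = Z,  H_1 = Z^3,  H_2 = 0.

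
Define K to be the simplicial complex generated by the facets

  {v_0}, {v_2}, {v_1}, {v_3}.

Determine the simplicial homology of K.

We work with the vertex ordering v_0 < v_1 < v_2 < v_3. The simplices of K, each written with vertices in increasing order, are:

  0-simplices (4): [v_0], [v_1], [v_2], [v_3]

so the chain groups are C_0 ≅ Z^4.

Now H_k = ker ∂_k / im ∂_{k+1}, so:

  H_0: rank C_0 − rank ∂_1 = 4 − 0 = 4, and there is no ∂_1, so H_0 = Z^4.

(K is a triangulation of a set of 4 points.)

H_0 ≅ Z^4.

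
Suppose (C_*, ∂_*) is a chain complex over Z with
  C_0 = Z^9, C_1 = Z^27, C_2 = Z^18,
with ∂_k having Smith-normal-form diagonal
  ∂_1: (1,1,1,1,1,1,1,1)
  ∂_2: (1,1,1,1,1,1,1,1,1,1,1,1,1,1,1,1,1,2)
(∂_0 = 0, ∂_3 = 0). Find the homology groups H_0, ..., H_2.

H_0 = Z,  H_1 = Z ⊕ Z/2,  H_2 = 0.

H_0: b_0 = 9 − 0 − 8 = 1; torsion from ∂_1 factors > 1: none. So H_0 = Z.
H_1: b_1 = 27 − 8 − 18 = 1; torsion from ∂_2 factors > 1: [2]. So H_1 = Z ⊕ Z/2.
H_2: b_2 = 18 − 18 − 0 = 0; torsion from ∂_3 factors > 1: none. So H_2 = 0.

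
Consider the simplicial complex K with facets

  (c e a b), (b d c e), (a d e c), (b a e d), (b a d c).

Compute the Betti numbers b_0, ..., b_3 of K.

Take the total order a < b < c < d < e on the vertex set. Then K (dimension 3) consists of the simplices:

  0-simplices (5): a, b, c, d, e
  1-simplices (10): ab, ac, ad, ae, bc, bd, be, cd, ce, de
  2-simplices (10): abc, abd, abe, acd, ace, ade, bcd, bce, bde, cde
  3-simplices (5): abcd, abce, abde, acde, bcde

so the chain groups are C_0 ≅ Z^5, C_1 ≅ Z^10, C_2 ≅ Z^10, C_3 ≅ Z^5.

Boundary ∂_1: C_1 → C_0 is given by ∂[p,q] = [q] − [p]. For instance
  ∂ce = e − c.
As a 5×10 matrix over Z this has rank 4, with invariant factors (1,1,1,1).

Boundary ∂_2: C_2 → C_1 maps a triangle to the signed sum of its edges. For instance
  ∂cde = de − ce + cd,
  ∂bde = de − be + bd.
The 10×10 boundary matrix has rank 6 and Smith normal form diag(1,1,1,1,1,1).

Boundary ∂_3: C_3 → C_2 sends each 3-simplex σ to the alternating sum Σ_i (−1)^i (σ with its i-th vertex removed). For instance
  ∂acde = cde − ade + ace − acd,
  ∂abce = bce − ace + abe − abc.
The resulting 10×5 matrix has rank 4, and its Smith normal form has invariant factors (1,1,1,1).

Reading off H_k = ker ∂_k / im ∂_{k+1}:

  H_0: rank C_0 − rank ∂_1 = 5 − 4 = 1, and the invariant factors of ∂_1 are all 1, so H_0 = Z.
  H_1: rank ker ∂_1 − rank ∂_2 = (10 − 4) − 6 = 0, and the invariant factors of ∂_2 are all 1, so H_1 = 0.
  H_2: rank ker ∂_2 − rank ∂_3 = (10 − 6) − 4 = 0, and the invariant factors of ∂_3 are all 1, so H_2 = 0.
  H_3: rank ker ∂_3 − rank ∂_4 = (5 − 4) − 0 = 1, and there is no ∂_4, so H_3 = Z.

As a check, the Euler characteristic is 5 − 10 + 10 − 5 = 0, which agrees with 1 − 0 + 0 − 1 = 0.

Hence the Betti numbers are b_0 = 1, b_1 = 0, b_2 = 0, b_3 = 1.

b_0 = 1, b_1 = 0, b_2 = 0, b_3 = 1.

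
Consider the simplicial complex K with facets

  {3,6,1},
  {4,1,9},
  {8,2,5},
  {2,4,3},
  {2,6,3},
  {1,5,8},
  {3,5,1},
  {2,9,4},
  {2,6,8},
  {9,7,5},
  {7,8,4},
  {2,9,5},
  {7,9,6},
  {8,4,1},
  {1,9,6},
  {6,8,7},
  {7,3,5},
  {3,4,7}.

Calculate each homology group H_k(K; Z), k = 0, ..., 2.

H_0 = Z,  H_1 = Z^2,  H_2 = Z.

Take the total order 1 < 2 < 3 < 4 < 5 < 6 < 7 < 8 < 9 on the vertex set. Then K (dimension 2) consists of the simplices:

  0-simplices (9): [1], [2], [3], [4], [5], [6], [7], [8], [9]
  1-simplices (27): (27 of them)
  2-simplices (18): [1,3,5], [1,3,6], [1,4,8], [1,4,9], [1,5,8], [1,6,9], [2,3,4], [2,3,6], [2,4,9], [2,5,8], [2,5,9], [2,6,8], [3,4,7], [3,5,7], [4,7,8], [5,7,9], [6,7,8], [6,7,9]

giving chain groups C_0 ≅ Z^9, C_1 ≅ Z^27, C_2 ≅ Z^18.

∂_1: C_1 → C_0 sends each edge [p,q] (with p < q) to q − p. For instance
  ∂[2,8] = [8] − [2].
The resulting 9×27 matrix has rank 8, and its Smith normal form has invariant factors (1,1,1,1,1,1,1,1).

The boundary map ∂_2: C_2 → C_1 maps a triangle to the signed sum of its edges. For instance
  ∂[3,5,7] = [5,7] − [3,7] + [3,5],
  ∂[1,3,6] = [3,6] − [1,6] + [1,3].
As a 27×18 matrix over Z this has rank 17, with invariant factors (1,1,1,1,1,1,1,1,1,1,1,1,1,1,1,1,1).

Reading off H_k = ker ∂_k / im ∂_{k+1}:

  H_0: rank C_0 − rank ∂_1 = 9 − 8 = 1, and the invariant factors of ∂_1 are all 1, so H_0 = Z.
  H_1: rank ker ∂_1 − rank ∂_2 = (27 − 8) − 17 = 2, and the invariant factors of ∂_2 are all 1, so H_1 = Z^2.
  H_2: rank ker ∂_2 − rank ∂_3 = (18 − 17) − 0 = 1, and there is no ∂_3, so H_2 = Z.

As a check, the Euler characteristic is 9 − 27 + 18 = 0, which agrees with 1 − 2 + 1 = 0.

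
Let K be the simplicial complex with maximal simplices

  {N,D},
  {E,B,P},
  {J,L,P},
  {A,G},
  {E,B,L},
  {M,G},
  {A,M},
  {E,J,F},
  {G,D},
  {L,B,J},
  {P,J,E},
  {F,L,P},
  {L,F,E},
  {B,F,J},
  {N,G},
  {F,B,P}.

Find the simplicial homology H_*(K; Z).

Fix the vertex order A < B < D < E < F < G < J < L < M < N < P and write every simplex with vertices in increasing order. Then dim K = 2 and the simplices of K are:

  0-simplices (11): A, B, D, E, F, G, J, L, M, N, P
  1-simplices (21): AG, AM, BE, BF, BJ, BL, BP, DG, DN, EF, EJ, EL, EP, FJ, FL, FP, GM, GN, JL, JP, LP
  2-simplices (10): BEL, BEP, BFJ, BFP, BJL, EFJ, EFL, EJP, FLP, JLP

so the chain groups are C_0 ≅ Z^11, C_1 ≅ Z^21, C_2 ≅ Z^10.

Boundary ∂_1: C_1 → C_0 maps an edge to its endpoints' difference, ∂[p,q] = q − p. For instance
  ∂BP = P − B.
The resulting 11×21 matrix has rank 9, and its Smith normal form has invariant factors (1,1,1,1,1,1,1,1,1).

Boundary ∂_2: C_2 → C_1 maps a triangle to the signed sum of its edges. For instance
  ∂EFL = FL − EL + EF,
  ∂FLP = LP − FP + FL.
As a 21×10 matrix over Z this has rank 10, with invariant factors (1,1,1,1,1,1,1,1,1,2).

Reading off H_k = ker ∂_k / im ∂_{k+1}:

  H_0: rank C_0 − rank ∂_1 = 11 − 9 = 2, and the invariant factors of ∂_1 are all 1, so H_0 ≅ Z^2.
  H_1: rank ker ∂_1 − rank ∂_2 = (21 − 9) − 10 = 2, and ∂_2 has invariant factor 2 > 1, so H_1 ≅ Z^2 ⊕ Z_2.
  H_2: rank ker ∂_2 − rank ∂_3 = (10 − 10) − 0 = 0, and there is no ∂_3, so H_2 ≅ 0.

H_0 ≅ Z^2,  H_1 ≅ Z^2 ⊕ Z_2,  H_2 = 0.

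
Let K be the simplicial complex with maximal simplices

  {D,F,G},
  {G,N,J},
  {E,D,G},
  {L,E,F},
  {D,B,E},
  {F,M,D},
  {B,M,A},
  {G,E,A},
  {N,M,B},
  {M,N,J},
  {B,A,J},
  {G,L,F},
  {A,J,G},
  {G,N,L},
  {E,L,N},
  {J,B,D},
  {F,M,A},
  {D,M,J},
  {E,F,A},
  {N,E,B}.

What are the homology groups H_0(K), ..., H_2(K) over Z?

H_0 = Z,  H_1 = Z × Z/2,  H_2 = 0.

Fix the vertex order A < B < D < E < F < G < J < L < M < N and write every simplex with vertices in increasing order. Then dim K = 2 and the simplices of K are:

  0-simplices (10): A, B, D, E, F, G, J, L, M, N
  1-simplices (30): AB, AE, AF, AG, AJ, AM, BD, BE, BJ, BM, BN, DE, DF, DG, DJ, DM, EF, EG, EL, EN, FG, FL, FM, GJ, GL, GN, JM, JN, LN, MN
  2-simplices (20): ABJ, ABM, AEF, AEG, AFM, AGJ, BDE, BDJ, BEN, BMN, DEG, DFG, DFM, DJM, EFL, ELN, FGL, GJN, GLN, JMN

Hence C_0 ≅ Z^10, C_1 ≅ Z^30, C_2 ≅ Z^20.

The boundary map ∂_1: C_1 → C_0 is given by ∂[p,q] = [q] − [p]. For instance
  ∂FM = M − F.
As a 10×30 matrix over Z this has rank 9, with invariant factors (1,1,1,1,1,1,1,1,1).

Boundary ∂_2: C_2 → C_1 sends each 2-simplex [p,q,r] to [q,r] − [p,r] + [p,q]. For instance
  ∂BDE = DE − BE + BD,
  ∂AGJ = GJ − AJ + AG.
The 30×20 boundary matrix has rank 20 and Smith normal form diag(1,1,1,1,1,1,1,1,1,1,1,1,1,1,1,1,1,1,1,2).

From H_k ≅ ker(∂_k) / im(∂_{k+1}) we obtain:

  H_0: rank C_0 − rank ∂_1 = 10 − 9 = 1, and the invariant factors of ∂_1 are all 1, so H_0 ≅ Z.
  H_1: rank ker ∂_1 − rank ∂_2 = (30 − 9) − 20 = 1, and ∂_2 has invariant factor 2 > 1, so H_1 ≅ Z × Z/2.
  H_2: rank ker ∂_2 − rank ∂_3 = (20 − 20) − 0 = 0, and there is no ∂_3, so H_2 ≅ 0.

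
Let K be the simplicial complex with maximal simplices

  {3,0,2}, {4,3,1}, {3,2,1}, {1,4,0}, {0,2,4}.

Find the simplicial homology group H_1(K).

H_1 ≅ Z.

We work with the vertex ordering 0 < 1 < 2 < 3 < 4. The simplices of K, each written with vertices in increasing order, are:

  0-simplices (5): [0], [1], [2], [3], [4]
  1-simplices (10): [0,1], [0,2], [0,3], [0,4], [1,2], [1,3], [1,4], [2,3], [2,4], [3,4]
  2-simplices (5): [0,1,4], [0,2,3], [0,2,4], [1,2,3], [1,3,4]

so the chain groups are C_0 ≅ Z^5, C_1 ≅ Z^10, C_2 ≅ Z^5.

The boundary map ∂_1: C_1 → C_0 is given by ∂[p,q] = [q] − [p].
As a 5×10 matrix over Z this has rank 4, with invariant factors (1,1,1,1).

∂_2: C_2 → C_1 maps a triangle to the signed sum of its edges. For instance
  ∂[0,1,4] = [1,4] − [0,4] + [0,1],
  ∂[0,2,3] = [2,3] − [0,3] + [0,2].
The resulting 10×5 matrix has rank 5, and its Smith normal form has invariant factors (1,1,1,1,1).

Computing H_k = (kernel of ∂_k) / (image of ∂_{k+1}):

  H_1: rank ker ∂_1 − rank ∂_2 = (10 − 4) − 5 = 1, and the invariant factors of ∂_2 are all 1, so H_1 = Z.

(K is a triangulation of the Möbius band.)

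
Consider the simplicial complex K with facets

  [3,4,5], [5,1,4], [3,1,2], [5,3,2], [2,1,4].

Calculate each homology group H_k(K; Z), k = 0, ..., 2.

H_0 ≅ Z,  H_1 ≅ Z,  H_2 = 0.

K has 5 vertices, 10 edges, 5 triangles.
rank ∂_0 = 0, rank ∂_1 = 4 ⇒ b_0 = 5 − 0 − 4 = 1; all invariant factors of ∂_1 are 1 so no torsion. So H_0 ≅ Z.
rank ∂_1 = 4, rank ∂_2 = 5 ⇒ b_1 = 10 − 4 − 5 = 1; all invariant factors of ∂_2 are 1 so no torsion. So H_1 ≅ Z.
rank ∂_2 = 5, rank ∂_3 = 0 ⇒ b_2 = 5 − 5 − 0 = 0. So H_2 ≅ 0.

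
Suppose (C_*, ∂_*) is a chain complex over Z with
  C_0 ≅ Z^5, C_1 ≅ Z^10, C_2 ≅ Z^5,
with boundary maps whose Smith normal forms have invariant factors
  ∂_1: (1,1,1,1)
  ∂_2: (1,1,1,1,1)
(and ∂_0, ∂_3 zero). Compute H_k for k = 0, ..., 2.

H_0: b_0 = 5 − 0 − 4 = 1; torsion from ∂_1 factors > 1: none. So H_0 = Z.
H_1: b_1 = 10 − 4 − 5 = 1; torsion from ∂_2 factors > 1: none. So H_1 = Z.
H_2: b_2 = 5 − 5 − 0 = 0; torsion from ∂_3 factors > 1: none. So H_2 = 0.

H_0 = Z,  H_1 = Z,  H_2 = 0.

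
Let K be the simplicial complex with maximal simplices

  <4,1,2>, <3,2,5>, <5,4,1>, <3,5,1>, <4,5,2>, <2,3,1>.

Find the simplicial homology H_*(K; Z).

Take the total order 1 < 2 < 3 < 4 < 5 on the vertex set. Then K (dimension 2) consists of the simplices:

  0-simplices (5): [1], [2], [3], [4], [5]
  1-simplices (9): [1,2], [1,3], [1,4], [1,5], [2,3], [2,4], [2,5], [3,5], [4,5]
  2-simplices (6): [1,2,3], [1,2,4], [1,3,5], [1,4,5], [2,3,5], [2,4,5]

Hence C_0 ≅ Z^5, C_1 ≅ Z^9, C_2 ≅ Z^6.

Boundary ∂_1: C_1 → C_0 maps an edge to its endpoints' difference, ∂[p,q] = q − p.
The resulting 5×9 matrix has rank 4, and its Smith normal form has invariant factors (1,1,1,1).

The boundary map ∂_2: C_2 → C_1 acts by ∂[p,q,r] = [q,r] − [p,r] + [p,q]. For instance
  ∂[1,2,3] = [2,3] − [1,3] + [1,2],
  ∂[1,4,5] = [4,5] − [1,5] + [1,4].
The 9×6 boundary matrix has rank 5 and Smith normal form diag(1,1,1,1,1).

From H_k ≅ ker(∂_k) / im(∂_{k+1}) we obtain:

  H_0: rank C_0 − rank ∂_1 = 5 − 4 = 1, and the invariant factors of ∂_1 are all 1, so H_0 = Z.
  H_1: rank ker ∂_1 − rank ∂_2 = (9 − 4) − 5 = 0, and the invariant factors of ∂_2 are all 1, so H_1 = 0.
  H_2: rank ker ∂_2 − rank ∂_3 = (6 − 5) − 0 = 1, and there is no ∂_3, so H_2 = Z.

(K is a triangulation of the 2-sphere S^2.)

H_0 = Z,  H_1 = 0,  H_2 = Z.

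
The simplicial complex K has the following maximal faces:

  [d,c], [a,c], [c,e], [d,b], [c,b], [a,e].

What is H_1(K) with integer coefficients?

We work with the vertex ordering a < b < c < d < e. The simplices of K, each written with vertices in increasing order, are:

  0-simplices (5): a, b, c, d, e
  1-simplices (6): ac, ae, bc, bd, cd, ce

Hence C_0 ≅ Z^5, C_1 ≅ Z^6.

∂_1: C_1 → C_0 maps an edge to its endpoints' difference, ∂[p,q] = q − p. For instance
  ∂cd = d − c.
As a 5×6 matrix over Z this has rank 4, with invariant factors (1,1,1,1).

From H_k ≅ ker(∂_k) / im(∂_{k+1}) we obtain:

  H_1: rank ker ∂_1 − rank ∂_2 = (6 − 4) − 0 = 2, and there is no ∂_2, so H_1 ≅ Z^2.

(K is a triangulation of a wedge of 2 circles.)

H_1 ≅ Z^2.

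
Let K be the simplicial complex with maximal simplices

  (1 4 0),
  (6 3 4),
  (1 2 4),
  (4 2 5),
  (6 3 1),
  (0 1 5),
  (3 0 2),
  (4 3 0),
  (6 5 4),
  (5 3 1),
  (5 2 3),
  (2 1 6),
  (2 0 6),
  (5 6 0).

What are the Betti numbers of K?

b_0 = 1, b_1 = 2, b_2 = 1.

We work with the vertex ordering 0 < 1 < 2 < 3 < 4 < 5 < 6. The simplices of K, each written with vertices in increasing order, are:

  0-simplices (7): [0], [1], [2], [3], [4], [5], [6]
  1-simplices (21): [0,1], [0,2], [0,3], [0,4], [0,5], [0,6], [1,2], [1,3], [1,4], [1,5], [1,6], [2,3], [2,4], [2,5], [2,6], [3,4], [3,5], [3,6], [4,5], [4,6], [5,6]
  2-simplices (14): [0,1,4], [0,1,5], [0,2,3], [0,2,6], [0,3,4], [0,5,6], [1,2,4], [1,2,6], [1,3,5], [1,3,6], [2,3,5], [2,4,5], [3,4,6], [4,5,6]

giving chain groups C_0 ≅ Z^7, C_1 ≅ Z^21, C_2 ≅ Z^14.

The boundary map ∂_1: C_1 → C_0 maps an edge to its endpoints' difference, ∂[p,q] = q − p. For instance
  ∂[2,4] = [4] − [2].
As a 7×21 matrix over Z this has rank 6, with invariant factors (1,1,1,1,1,1).

Boundary ∂_2: C_2 → C_1 acts by ∂[p,q,r] = [q,r] − [p,r] + [p,q]. For instance
  ∂[0,1,5] = [1,5] − [0,5] + [0,1],
  ∂[0,3,4] = [3,4] − [0,4] + [0,3].
The resulting 21×14 matrix has rank 13, and its Smith normal form has invariant factors (1,1,1,1,1,1,1,1,1,1,1,1,1).

Now H_k = ker ∂_k / im ∂_{k+1}, so:

  H_0: rank C_0 − rank ∂_1 = 7 − 6 = 1, and the invariant factors of ∂_1 are all 1, so H_0 ≅ Z.
  H_1: rank ker ∂_1 − rank ∂_2 = (21 − 6) − 13 = 2, and the invariant factors of ∂_2 are all 1, so H_1 ≅ Z^2.
  H_2: rank ker ∂_2 − rank ∂_3 = (14 − 13) − 0 = 1, and there is no ∂_3, so H_2 ≅ Z.

Hence the Betti numbers are b_0 = 1, b_1 = 2, b_2 = 1.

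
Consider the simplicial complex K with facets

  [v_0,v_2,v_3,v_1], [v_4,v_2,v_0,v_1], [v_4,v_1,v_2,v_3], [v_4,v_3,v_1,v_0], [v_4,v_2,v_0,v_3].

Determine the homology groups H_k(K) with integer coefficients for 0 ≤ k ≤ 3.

H_0 ≅ Z,  H_1 = 0,  H_2 = 0,  H_3 ≅ Z.

Take the total order v_0 < v_1 < v_2 < v_3 < v_4 on the vertex set. Then K (dimension 3) consists of the simplices:

  0-simplices (5): [v_0], [v_1], [v_2], [v_3], [v_4]
  1-simplices (10): [v_0,v_1], [v_0,v_2], [v_0,v_3], [v_0,v_4], [v_1,v_2], [v_1,v_3], [v_1,v_4], [v_2,v_3], [v_2,v_4], [v_3,v_4]
  2-simplices (10): [v_0,v_1,v_2], [v_0,v_1,v_3], [v_0,v_1,v_4], [v_0,v_2,v_3], [v_0,v_2,v_4], [v_0,v_3,v_4], [v_1,v_2,v_3], [v_1,v_2,v_4], [v_1,v_3,v_4], [v_2,v_3,v_4]
  3-simplices (5): [v_0,v_1,v_2,v_3], [v_0,v_1,v_2,v_4], [v_0,v_1,v_3,v_4], [v_0,v_2,v_3,v_4], [v_1,v_2,v_3,v_4]

Hence C_0 ≅ Z^5, C_1 ≅ Z^10, C_2 ≅ Z^10, C_3 ≅ Z^5.

Boundary ∂_1: C_1 → C_0 maps an edge to its endpoints' difference, ∂[p,q] = q − p. For instance
  ∂[v_2,v_4] = [v_4] − [v_2].
This gives a 5×10 integer matrix of rank 4; reducing to Smith normal form yields diagonal entries (1,1,1,1).

∂_2: C_2 → C_1 maps a triangle to the signed sum of its edges. For instance
  ∂[v_0,v_2,v_4] = [v_2,v_4] − [v_0,v_4] + [v_0,v_2],
  ∂[v_0,v_3,v_4] = [v_3,v_4] − [v_0,v_4] + [v_0,v_3].
As a 10×10 matrix over Z this has rank 6, with invariant factors (1,1,1,1,1,1).

Boundary ∂_3: C_3 → C_2 sends each 3-simplex σ to the alternating sum Σ_i (−1)^i (σ with its i-th vertex removed). For instance
  ∂[v_0,v_1,v_2,v_4] = [v_1,v_2,v_4] − [v_0,v_2,v_4] + [v_0,v_1,v_4] − [v_0,v_1,v_2],
  ∂[v_0,v_1,v_2,v_3] = [v_1,v_2,v_3] − [v_0,v_2,v_3] + [v_0,v_1,v_3] − [v_0,v_1,v_2].
This gives a 10×5 integer matrix of rank 4; reducing to Smith normal form yields diagonal entries (1,1,1,1).

Reading off H_k = ker ∂_k / im ∂_{k+1}:

  H_0: rank C_0 − rank ∂_1 = 5 − 4 = 1, and the invariant factors of ∂_1 are all 1, so H_0 ≅ Z.
  H_1: rank ker ∂_1 − rank ∂_2 = (10 − 4) − 6 = 0, and the invariant factors of ∂_2 are all 1, so H_1 ≅ 0.
  H_2: rank ker ∂_2 − rank ∂_3 = (10 − 6) − 4 = 0, and the invariant factors of ∂_3 are all 1, so H_2 ≅ 0.
  H_3: rank ker ∂_3 − rank ∂_4 = (5 − 4) − 0 = 1, and there is no ∂_4, so H_3 ≅ Z.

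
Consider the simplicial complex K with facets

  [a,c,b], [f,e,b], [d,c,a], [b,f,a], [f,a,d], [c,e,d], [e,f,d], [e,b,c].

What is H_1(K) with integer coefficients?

We work with the vertex ordering a < b < c < d < e < f. The simplices of K, each written with vertices in increasing order, are:

  0-simplices (6): a, b, c, d, e, f
  1-simplices (12): ab, ac, ad, af, bc, be, bf, cd, ce, de, df, ef
  2-simplices (8): abc, abf, acd, adf, bce, bef, cde, def

so the chain groups are C_0 ≅ Z^6, C_1 ≅ Z^12, C_2 ≅ Z^8.

The boundary map ∂_1: C_1 → C_0 is given by ∂[p,q] = [q] − [p].
The 6×12 boundary matrix has rank 5 and Smith normal form diag(1,1,1,1,1).

Boundary ∂_2: C_2 → C_1 acts by ∂[p,q,r] = [q,r] − [p,r] + [p,q]. For instance
  ∂abc = bc − ac + ab,
  ∂adf = df − af + ad.
This gives a 12×8 integer matrix of rank 7; reducing to Smith normal form yields diagonal entries (1,1,1,1,1,1,1).

Now H_k = ker ∂_k / im ∂_{k+1}, so:

  H_1: rank ker ∂_1 − rank ∂_2 = (12 − 5) − 7 = 0, and the invariant factors of ∂_2 are all 1, so H_1 = 0.

H_1 ≅ 0.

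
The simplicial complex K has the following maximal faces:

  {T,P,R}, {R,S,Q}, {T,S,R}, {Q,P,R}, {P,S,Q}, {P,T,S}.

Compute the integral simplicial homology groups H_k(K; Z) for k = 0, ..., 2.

We work with the vertex ordering P < Q < R < S < T. The simplices of K, each written with vertices in increasing order, are:

  0-simplices (5): P, Q, R, S, T
  1-simplices (9): PQ, PR, PS, PT, QR, QS, RS, RT, ST
  2-simplices (6): PQR, PQS, PRT, PST, QRS, RST

giving chain groups C_0 ≅ Z^5, C_1 ≅ Z^9, C_2 ≅ Z^6.

∂_1: C_1 → C_0 maps an edge to its endpoints' difference, ∂[p,q] = q − p. For instance
  ∂PS = S − P.
The 5×9 boundary matrix has rank 4 and Smith normal form diag(1,1,1,1).

Boundary ∂_2: C_2 → C_1 sends each 2-simplex [p,q,r] to [q,r] − [p,r] + [p,q]. For instance
  ∂QRS = RS − QS + QR,
  ∂PST = ST − PT + PS.
The resulting 9×6 matrix has rank 5, and its Smith normal form has invariant factors (1,1,1,1,1).

Reading off H_k = ker ∂_k / im ∂_{k+1}:

  H_0: rank C_0 − rank ∂_1 = 5 − 4 = 1, and the invariant factors of ∂_1 are all 1, so H_0 ≅ Z.
  H_1: rank ker ∂_1 − rank ∂_2 = (9 − 4) − 5 = 0, and the invariant factors of ∂_2 are all 1, so H_1 ≅ 0.
  H_2: rank ker ∂_2 − rank ∂_3 = (6 − 5) − 0 = 1, and there is no ∂_3, so H_2 ≅ Z.

H_0 = Z,  H_1 = 0,  H_2 = Z.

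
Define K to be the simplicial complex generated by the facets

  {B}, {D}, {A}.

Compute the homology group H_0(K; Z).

Order the vertices as A < B < D. Listing each simplex with vertices in this order, K has dimension 0 with simplices:

  0-simplices (3): A, B, D

Hence C_0 ≅ Z^3.

From H_k ≅ ker(∂_k) / im(∂_{k+1}) we obtain:

  H_0: rank C_0 − rank ∂_1 = 3 − 0 = 3, and there is no ∂_1, so H_0 ≅ Z^3.

(K is a triangulation of a set of 3 points.)

H_0 ≅ Z^3.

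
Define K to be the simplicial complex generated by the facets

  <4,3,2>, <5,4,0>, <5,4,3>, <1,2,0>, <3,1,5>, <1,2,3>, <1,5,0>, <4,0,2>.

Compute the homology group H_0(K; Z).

H_0 = Z.

Order the vertices as 0 < 1 < 2 < 3 < 4 < 5. Listing each simplex with vertices in this order, K has dimension 2 with simplices:

  0-simplices (6): [0], [1], [2], [3], [4], [5]
  1-simplices (12): [0,1], [0,2], [0,4], [0,5], [1,2], [1,3], [1,5], [2,3], [2,4], [3,4], [3,5], [4,5]
  2-simplices (8): [0,1,2], [0,1,5], [0,2,4], [0,4,5], [1,2,3], [1,3,5], [2,3,4], [3,4,5]

so the chain groups are C_0 ≅ Z^6, C_1 ≅ Z^12, C_2 ≅ Z^8.

∂_1: C_1 → C_0 maps an edge to its endpoints' difference, ∂[p,q] = q − p. For instance
  ∂[1,2] = [2] − [1].
As a 6×12 matrix over Z this has rank 5, with invariant factors (1,1,1,1,1).

Boundary ∂_2: C_2 → C_1 maps a triangle to the signed sum of its edges. For instance
  ∂[0,2,4] = [2,4] − [0,4] + [0,2],
  ∂[0,4,5] = [4,5] − [0,5] + [0,4].
The 12×8 boundary matrix has rank 7 and Smith normal form diag(1,1,1,1,1,1,1).

Computing H_k = (kernel of ∂_k) / (image of ∂_{k+1}):

  H_0: rank C_0 − rank ∂_1 = 6 − 5 = 1, and the invariant factors of ∂_1 are all 1, so H_0 = Z.

(K is a triangulation of the 2-sphere S^2.)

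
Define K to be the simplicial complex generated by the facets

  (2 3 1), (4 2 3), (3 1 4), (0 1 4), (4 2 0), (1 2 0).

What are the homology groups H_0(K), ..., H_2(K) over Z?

H_0 ≅ Z,  H_1 = 0,  H_2 ≅ Z.

We work with the vertex ordering 0 < 1 < 2 < 3 < 4. The simplices of K, each written with vertices in increasing order, are:

  0-simplices (5): [0], [1], [2], [3], [4]
  1-simplices (9): [0,1], [0,2], [0,4], [1,2], [1,3], [1,4], [2,3], [2,4], [3,4]
  2-simplices (6): [0,1,2], [0,1,4], [0,2,4], [1,2,3], [1,3,4], [2,3,4]

so the chain groups are C_0 ≅ Z^5, C_1 ≅ Z^9, C_2 ≅ Z^6.

The boundary map ∂_1: C_1 → C_0 maps an edge to its endpoints' difference, ∂[p,q] = q − p.
The 5×9 boundary matrix has rank 4 and Smith normal form diag(1,1,1,1).

The boundary map ∂_2: C_2 → C_1 acts by ∂[p,q,r] = [q,r] − [p,r] + [p,q]. For instance
  ∂[2,3,4] = [3,4] − [2,4] + [2,3],
  ∂[1,2,3] = [2,3] − [1,3] + [1,2].
This gives a 9×6 integer matrix of rank 5; reducing to Smith normal form yields diagonal entries (1,1,1,1,1).

Reading off H_k = ker ∂_k / im ∂_{k+1}:

  H_0: rank C_0 − rank ∂_1 = 5 − 4 = 1, and the invariant factors of ∂_1 are all 1, so H_0 ≅ Z.
  H_1: rank ker ∂_1 − rank ∂_2 = (9 − 4) − 5 = 0, and the invariant factors of ∂_2 are all 1, so H_1 ≅ 0.
  H_2: rank ker ∂_2 − rank ∂_3 = (6 − 5) − 0 = 1, and there is no ∂_3, so H_2 ≅ Z.

As a check, the Euler characteristic is 5 − 9 + 6 = 2, which agrees with 1 − 0 + 1 = 2.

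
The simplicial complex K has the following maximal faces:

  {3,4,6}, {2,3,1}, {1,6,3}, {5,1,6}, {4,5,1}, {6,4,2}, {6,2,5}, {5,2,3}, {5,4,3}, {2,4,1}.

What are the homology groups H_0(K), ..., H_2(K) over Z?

H_0 ≅ Z,  H_1 ≅ Z_2,  H_2 = 0.

We work with the vertex ordering 1 < 2 < 3 < 4 < 5 < 6. The simplices of K, each written with vertices in increasing order, are:

  0-simplices (6): [1], [2], [3], [4], [5], [6]
  1-simplices (15): [1,2], [1,3], [1,4], [1,5], [1,6], [2,3], [2,4], [2,5], [2,6], [3,4], [3,5], [3,6], [4,5], [4,6], [5,6]
  2-simplices (10): [1,2,3], [1,2,4], [1,3,6], [1,4,5], [1,5,6], [2,3,5], [2,4,6], [2,5,6], [3,4,5], [3,4,6]

Hence C_0 ≅ Z^6, C_1 ≅ Z^15, C_2 ≅ Z^10.

Boundary ∂_1: C_1 → C_0 sends each edge [p,q] (with p < q) to q − p. For instance
  ∂[2,4] = [4] − [2].
The resulting 6×15 matrix has rank 5, and its Smith normal form has invariant factors (1,1,1,1,1).

Boundary ∂_2: C_2 → C_1 sends each 2-simplex [p,q,r] to [q,r] − [p,r] + [p,q]. For instance
  ∂[1,2,4] = [2,4] − [1,4] + [1,2],
  ∂[2,5,6] = [5,6] − [2,6] + [2,5].
This gives a 15×10 integer matrix of rank 10; reducing to Smith normal form yields diagonal entries (1,1,1,1,1,1,1,1,1,2).

Computing H_k = (kernel of ∂_k) / (image of ∂_{k+1}):

  H_0: rank C_0 − rank ∂_1 = 6 − 5 = 1, and the invariant factors of ∂_1 are all 1, so H_0 ≅ Z.
  H_1: rank ker ∂_1 − rank ∂_2 = (15 − 5) − 10 = 0, and ∂_2 has invariant factor 2 > 1, so H_1 ≅ Z_2.
  H_2: rank ker ∂_2 − rank ∂_3 = (10 − 10) − 0 = 0, and there is no ∂_3, so H_2 ≅ 0.

As a check, the Euler characteristic is 6 − 15 + 10 = 1, which agrees with 1 − 0 + 0 = 1.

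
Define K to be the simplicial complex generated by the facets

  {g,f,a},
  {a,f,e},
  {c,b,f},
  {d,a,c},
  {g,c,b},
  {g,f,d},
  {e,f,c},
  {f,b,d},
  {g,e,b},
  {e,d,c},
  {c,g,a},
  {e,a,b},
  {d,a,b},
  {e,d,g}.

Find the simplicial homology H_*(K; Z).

Take the total order a < b < c < d < e < f < g on the vertex set. Then K (dimension 2) consists of the simplices:

  0-simplices (7): a, b, c, d, e, f, g
  1-simplices (21): ab, ac, ad, ae, af, ag, bc, bd, be, bf, bg, cd, ce, cf, cg, de, df, dg, ef, eg, fg
  2-simplices (14): abd, abe, acd, acg, aef, afg, bcf, bcg, bdf, beg, cde, cef, deg, dfg

giving chain groups C_0 ≅ Z^7, C_1 ≅ Z^21, C_2 ≅ Z^14.

∂_1: C_1 → C_0 sends each edge [p,q] (with p < q) to q − p. For instance
  ∂dg = g − d.
As a 7×21 matrix over Z this has rank 6, with invariant factors (1,1,1,1,1,1).

The boundary map ∂_2: C_2 → C_1 acts by ∂[p,q,r] = [q,r] − [p,r] + [p,q]. For instance
  ∂aef = ef − af + ae,
  ∂bcg = cg − bg + bc.
As a 21×14 matrix over Z this has rank 13, with invariant factors (1,1,1,1,1,1,1,1,1,1,1,1,1).

From H_k ≅ ker(∂_k) / im(∂_{k+1}) we obtain:

  H_0: rank C_0 − rank ∂_1 = 7 − 6 = 1, and the invariant factors of ∂_1 are all 1, so H_0 = Z.
  H_1: rank ker ∂_1 − rank ∂_2 = (21 − 6) − 13 = 2, and the invariant factors of ∂_2 are all 1, so H_1 = Z^2.
  H_2: rank ker ∂_2 − rank ∂_3 = (14 − 13) − 0 = 1, and there is no ∂_3, so H_2 = Z.

As a check, the Euler characteristic is 7 − 21 + 14 = 0, which agrees with 1 − 2 + 1 = 0.

H_0 = Z,  H_1 = Z^2,  H_2 = Z.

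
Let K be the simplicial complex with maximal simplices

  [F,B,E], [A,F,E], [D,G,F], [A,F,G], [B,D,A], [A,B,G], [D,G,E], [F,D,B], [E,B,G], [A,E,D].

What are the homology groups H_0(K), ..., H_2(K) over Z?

We work with the vertex ordering A < B < D < E < F < G. The simplices of K, each written with vertices in increasing order, are:

  0-simplices (6): A, B, D, E, F, G
  1-simplices (15): AB, AD, AE, AF, AG, BD, BE, BF, BG, DE, DF, DG, EF, EG, FG
  2-simplices (10): ABD, ABG, ADE, AEF, AFG, BDF, BEF, BEG, DEG, DFG

Hence C_0 ≅ Z^6, C_1 ≅ Z^15, C_2 ≅ Z^10.

Boundary ∂_1: C_1 → C_0 is given by ∂[p,q] = [q] − [p]. For instance
  ∂BE = E − B.
The resulting 6×15 matrix has rank 5, and its Smith normal form has invariant factors (1,1,1,1,1).

The boundary map ∂_2: C_2 → C_1 acts by ∂[p,q,r] = [q,r] − [p,r] + [p,q]. For instance
  ∂AEF = EF − AF + AE,
  ∂BEG = EG − BG + BE.
This gives a 15×10 integer matrix of rank 10; reducing to Smith normal form yields diagonal entries (1,1,1,1,1,1,1,1,1,2).

From H_k ≅ ker(∂_k) / im(∂_{k+1}) we obtain:

  H_0: rank C_0 − rank ∂_1 = 6 − 5 = 1, and the invariant factors of ∂_1 are all 1, so H_0 = Z.
  H_1: rank ker ∂_1 − rank ∂_2 = (15 − 5) − 10 = 0, and ∂_2 has invariant factor 2 > 1, so H_1 = Z/2.
  H_2: rank ker ∂_2 − rank ∂_3 = (10 − 10) − 0 = 0, and there is no ∂_3, so H_2 = 0.

(K is a triangulation of the real projective plane RP^2.)

H_0 ≅ Z,  H_1 ≅ Z/2,  H_2 = 0.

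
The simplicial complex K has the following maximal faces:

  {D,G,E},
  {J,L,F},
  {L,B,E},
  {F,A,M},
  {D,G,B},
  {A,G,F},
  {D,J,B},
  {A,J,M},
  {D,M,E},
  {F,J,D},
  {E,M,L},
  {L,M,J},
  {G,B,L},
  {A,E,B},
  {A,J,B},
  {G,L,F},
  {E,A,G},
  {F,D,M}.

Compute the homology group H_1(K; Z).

H_1 ≅ Z ⊕ Z_2.

Take the total order A < B < D < E < F < G < J < L < M on the vertex set. Then K (dimension 2) consists of the simplices:

  0-simplices (9): A, B, D, E, F, G, J, L, M
  1-simplices (27): AB, AE, AF, AG, AJ, AM, BD, BE, BG, BJ, BL, DE, DF, DG, DJ, DM, EG, EL, EM, FG, FJ, FL, FM, GL, JL, JM, LM
  2-simplices (18): ABE, ABJ, AEG, AFG, AFM, AJM, BDG, BDJ, BEL, BGL, DEG, DEM, DFJ, DFM, ELM, FGL, FJL, JLM

giving chain groups C_0 ≅ Z^9, C_1 ≅ Z^27, C_2 ≅ Z^18.

Boundary ∂_1: C_1 → C_0 sends each edge [p,q] (with p < q) to q − p.
The resulting 9×27 matrix has rank 8, and its Smith normal form has invariant factors (1,1,1,1,1,1,1,1).

The boundary map ∂_2: C_2 → C_1 acts by ∂[p,q,r] = [q,r] − [p,r] + [p,q]. For instance
  ∂DEG = EG − DG + DE,
  ∂DFM = FM − DM + DF.
This gives a 27×18 integer matrix of rank 18; reducing to Smith normal form yields diagonal entries (1,1,1,1,1,1,1,1,1,1,1,1,1,1,1,1,1,2).

Reading off H_k = ker ∂_k / im ∂_{k+1}:

  H_1: rank ker ∂_1 − rank ∂_2 = (27 − 8) − 18 = 1, and ∂_2 has invariant factor 2 > 1, so H_1 = Z ⊕ Z_2.

(K is a triangulation of the Klein bottle.)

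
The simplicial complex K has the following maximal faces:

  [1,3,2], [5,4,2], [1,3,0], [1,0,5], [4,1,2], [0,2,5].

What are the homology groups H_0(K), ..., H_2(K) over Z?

H_0 ≅ Z,  H_1 ≅ Z,  H_2 = 0.

K has 6 vertices, 12 edges, 6 triangles.
rank ∂_0 = 0, rank ∂_1 = 5 ⇒ b_0 = 6 − 0 − 5 = 1; all invariant factors of ∂_1 are 1 so no torsion. So H_0 ≅ Z.
rank ∂_1 = 5, rank ∂_2 = 6 ⇒ b_1 = 12 − 5 − 6 = 1; all invariant factors of ∂_2 are 1 so no torsion. So H_1 ≅ Z.
rank ∂_2 = 6, rank ∂_3 = 0 ⇒ b_2 = 6 − 6 − 0 = 0. So H_2 ≅ 0.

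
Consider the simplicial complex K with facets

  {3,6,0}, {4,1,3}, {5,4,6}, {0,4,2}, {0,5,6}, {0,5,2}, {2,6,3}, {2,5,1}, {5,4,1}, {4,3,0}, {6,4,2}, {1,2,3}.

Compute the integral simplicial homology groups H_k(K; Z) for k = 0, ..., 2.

Fix the vertex order 0 < 1 < 2 < 3 < 4 < 5 < 6 and write every simplex with vertices in increasing order. Then dim K = 2 and the simplices of K are:

  0-simplices (7): [0], [1], [2], [3], [4], [5], [6]
  1-simplices (18): [0,2], [0,3], [0,4], [0,5], [0,6], [1,2], [1,3], [1,4], [1,5], [2,3], [2,4], [2,5], [2,6], [3,4], [3,6], [4,5], [4,6], [5,6]
  2-simplices (12): [0,2,4], [0,2,5], [0,3,4], [0,3,6], [0,5,6], [1,2,3], [1,2,5], [1,3,4], [1,4,5], [2,3,6], [2,4,6], [4,5,6]

so the chain groups are C_0 ≅ Z^7, C_1 ≅ Z^18, C_2 ≅ Z^12.

Boundary ∂_1: C_1 → C_0 sends each edge [p,q] (with p < q) to q − p. For instance
  ∂[2,5] = [5] − [2].
This gives a 7×18 integer matrix of rank 6; reducing to Smith normal form yields diagonal entries (1,1,1,1,1,1).

∂_2: C_2 → C_1 maps a triangle to the signed sum of its edges. For instance
  ∂[0,3,6] = [3,6] − [0,6] + [0,3],
  ∂[2,3,6] = [3,6] − [2,6] + [2,3].
This gives a 18×12 integer matrix of rank 12; reducing to Smith normal form yields diagonal entries (1,1,1,1,1,1,1,1,1,1,1,2).

Now H_k = ker ∂_k / im ∂_{k+1}, so:

  H_0: rank C_0 − rank ∂_1 = 7 − 6 = 1, and the invariant factors of ∂_1 are all 1, so H_0 ≅ Z.
  H_1: rank ker ∂_1 − rank ∂_2 = (18 − 6) − 12 = 0, and ∂_2 has invariant factor 2 > 1, so H_1 ≅ Z/2.
  H_2: rank ker ∂_2 − rank ∂_3 = (12 − 12) − 0 = 0, and there is no ∂_3, so H_2 ≅ 0.

As a check, the Euler characteristic is 7 − 18 + 12 = 1, which agrees with 1 − 0 + 0 = 1.

H_0 ≅ Z,  H_1 ≅ Z/2,  H_2 = 0.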